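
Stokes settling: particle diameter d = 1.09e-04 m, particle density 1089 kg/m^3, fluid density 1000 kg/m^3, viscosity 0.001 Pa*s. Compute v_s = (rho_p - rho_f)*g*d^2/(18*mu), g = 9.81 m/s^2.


Density difference: rho_p - rho_f = 1089 - 1000 = 89 kg/m^3
d^2 = (1.09e-04)^2 = 1.1881e-08 m^2
Numerator = (rho_p - rho_f) * g * d^2 = 89 * 9.81 * 1.1881e-08 = 1.0373182e-05
Denominator = 18 * mu = 18 * 0.001 = 0.018
v_s = 1.0373182e-05 / 0.018 = 5.76288e-04 m/s
Check: Re = rho_f * v_s * d / mu = 1000 * 5.76288e-04 * 1.09e-04 / 0.001 = 0.0628 < 1, so Stokes' law applies.

5.76288e-04 m/s


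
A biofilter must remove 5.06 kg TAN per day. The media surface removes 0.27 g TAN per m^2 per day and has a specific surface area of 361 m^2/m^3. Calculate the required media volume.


A = 5.06*1000 / 0.27 = 18740.741 m^2
V = 18740.741 / 361 = 51.9134

51.9134 m^3


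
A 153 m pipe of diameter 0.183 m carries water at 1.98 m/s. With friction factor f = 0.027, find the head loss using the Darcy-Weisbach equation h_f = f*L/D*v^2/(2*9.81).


v^2 = 1.98^2 = 3.9204 m^2/s^2
L/D = 153/0.183 = 836.06557
h_f = f*(L/D)*v^2/(2g) = 0.027 * 836.06557 * 3.9204 / 19.62 = 4.51061 m

4.51061 m


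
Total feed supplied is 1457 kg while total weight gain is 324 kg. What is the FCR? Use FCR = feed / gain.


FCR = feed consumed / weight gained
FCR = 1457 kg / 324 kg = 4.49691

4.49691


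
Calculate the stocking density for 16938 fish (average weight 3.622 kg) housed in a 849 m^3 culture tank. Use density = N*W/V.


Total biomass = 16938 fish * 3.622 kg = 61349.436 kg
Density = total biomass / volume = 61349.436 / 849 = 72.2608 kg/m^3

72.2608 kg/m^3


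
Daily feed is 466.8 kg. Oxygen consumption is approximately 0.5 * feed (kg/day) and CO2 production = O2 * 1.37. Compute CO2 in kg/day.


O2 = 466.8 * 0.5 = 233.4
CO2 = 233.4 * 1.37 = 319.758

319.758 kg/day


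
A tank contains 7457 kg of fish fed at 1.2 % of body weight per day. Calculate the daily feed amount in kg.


Feeding rate fraction = 1.2% / 100 = 0.012
Daily feed = 7457 kg * 0.012 = 89.484 kg/day

89.484 kg/day


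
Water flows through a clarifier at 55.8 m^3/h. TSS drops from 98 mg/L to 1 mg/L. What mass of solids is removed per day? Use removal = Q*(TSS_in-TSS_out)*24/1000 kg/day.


Concentration drop: TSS_in - TSS_out = 98 - 1 = 97 mg/L
Hourly solids removed = Q * dTSS = 55.8 m^3/h * 97 mg/L = 5412.6 g/h  (m^3/h * mg/L = g/h)
Daily solids removed = 5412.6 * 24 = 129902.4 g/day
Convert g to kg: 129902.4 / 1000 = 129.9024 kg/day

129.9024 kg/day


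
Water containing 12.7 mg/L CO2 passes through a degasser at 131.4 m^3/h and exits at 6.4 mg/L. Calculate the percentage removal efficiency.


CO2_out / CO2_in = 6.4 / 12.7 = 0.50393701
Fraction remaining = 0.50393701
efficiency = (1 - 0.50393701) * 100 = 49.6063 %

49.6063 %


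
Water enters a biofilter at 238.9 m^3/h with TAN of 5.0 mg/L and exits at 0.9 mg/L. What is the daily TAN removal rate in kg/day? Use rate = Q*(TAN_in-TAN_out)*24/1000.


Concentration drop: TAN_in - TAN_out = 5.0 - 0.9 = 4.1 mg/L
Hourly TAN removed = Q * dTAN = 238.9 m^3/h * 4.1 mg/L = 979.49 g/h  (m^3/h * mg/L = g/h)
Daily TAN removed = 979.49 * 24 = 23507.76 g/day
Convert to kg/day: 23507.76 / 1000 = 23.50776 kg/day

23.50776 kg/day


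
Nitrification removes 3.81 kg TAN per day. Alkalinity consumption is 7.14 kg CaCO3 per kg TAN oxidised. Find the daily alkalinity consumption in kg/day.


Alkalinity factor: 7.14 kg CaCO3 consumed per kg TAN nitrified
alk = 3.81 kg TAN * 7.14 = 27.2034 kg CaCO3/day

27.2034 kg CaCO3/day


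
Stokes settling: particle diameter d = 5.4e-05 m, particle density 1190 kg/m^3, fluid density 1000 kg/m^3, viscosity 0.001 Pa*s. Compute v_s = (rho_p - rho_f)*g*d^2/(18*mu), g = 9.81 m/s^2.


Density difference: rho_p - rho_f = 1190 - 1000 = 190 kg/m^3
d^2 = (5.4e-05)^2 = 2.916e-09 m^2
Numerator = (rho_p - rho_f) * g * d^2 = 190 * 9.81 * 2.916e-09 = 5.4351324e-06
Denominator = 18 * mu = 18 * 0.001 = 0.018
v_s = 5.4351324e-06 / 0.018 = 3.01952e-04 m/s
Check: Re = rho_f * v_s * d / mu = 1000 * 3.01952e-04 * 5.4e-05 / 0.001 = 0.0163 < 1, so Stokes' law applies.

3.01952e-04 m/s


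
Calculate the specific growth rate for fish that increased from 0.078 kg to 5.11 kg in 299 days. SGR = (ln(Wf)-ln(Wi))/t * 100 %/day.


ln(W_f) = ln(5.11) = 1.6311994
ln(W_i) = ln(0.078) = -2.5510465
ln(W_f) - ln(W_i) = 1.6311994 - -2.5510465 = 4.1822459
SGR = 4.1822459 / 299 * 100 = 1.39874 %/day

1.39874 %/day


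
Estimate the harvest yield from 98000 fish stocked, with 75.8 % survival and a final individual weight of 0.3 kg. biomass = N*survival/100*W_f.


Survivors = 98000 * 75.8/100 = 74284 fish
Harvest biomass = survivors * W_f = 74284 * 0.3 = 22285.2 kg

22285.2 kg


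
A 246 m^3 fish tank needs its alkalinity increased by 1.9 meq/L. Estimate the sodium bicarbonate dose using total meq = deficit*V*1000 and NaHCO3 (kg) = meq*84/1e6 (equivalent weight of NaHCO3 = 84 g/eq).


Tank volume in L = 246 m^3 * 1000 = 246000 L
Total meq required = 1.9 meq/L * 246000 L = 467400 meq
NaHCO3 mass = 467400 meq * 84 mg/meq / 1e6 = 39.2616 kg

39.2616 kg


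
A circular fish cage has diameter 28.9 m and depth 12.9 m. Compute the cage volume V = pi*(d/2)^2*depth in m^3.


r = d/2 = 28.9/2 = 14.45 m
Base area = pi*r^2 = pi*14.45^2 = 655.9724 m^2
Volume = 655.9724 * 12.9 = 8462.04 m^3

8462.04 m^3


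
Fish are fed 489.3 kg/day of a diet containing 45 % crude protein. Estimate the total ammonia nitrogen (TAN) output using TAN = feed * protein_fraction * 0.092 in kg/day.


Protein in feed = 489.3 * 45/100 = 220.185 kg/day
TAN = protein * 0.092 = 220.185 * 0.092 = 20.25702 kg/day

20.25702 kg/day


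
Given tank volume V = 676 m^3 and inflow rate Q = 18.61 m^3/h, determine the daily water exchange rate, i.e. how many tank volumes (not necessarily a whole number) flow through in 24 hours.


Daily flow volume = 18.61 m^3/h * 24 h = 446.64 m^3/day
Exchanges = daily flow / tank volume = 446.64 / 676 = 0.66071 exchanges/day

0.66071 exchanges/day


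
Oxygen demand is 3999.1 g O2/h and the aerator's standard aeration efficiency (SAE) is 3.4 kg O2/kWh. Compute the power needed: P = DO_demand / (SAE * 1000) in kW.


SAE in g O2/kWh = 3.4 * 1000 = 3400 g/kWh
P = DO_demand / SAE_g = 3999.1 / 3400 = 1.17621 kW

1.17621 kW


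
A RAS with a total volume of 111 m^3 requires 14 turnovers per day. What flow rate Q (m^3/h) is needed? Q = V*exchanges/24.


Daily recirculation volume = 111 m^3 * 14 = 1554 m^3/day
Flow rate Q = daily volume / 24 h = 1554 / 24 = 64.75 m^3/h

64.75 m^3/h


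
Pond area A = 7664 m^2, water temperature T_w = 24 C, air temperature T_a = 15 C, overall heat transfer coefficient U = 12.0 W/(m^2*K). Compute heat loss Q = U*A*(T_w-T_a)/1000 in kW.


Temperature difference dT = 24 - 15 = 9 K
Heat loss (W) = U * A * dT = 12.0 * 7664 * 9 = 827712 W
Convert to kW: 827712 / 1000 = 827.712 kW

827.712 kW


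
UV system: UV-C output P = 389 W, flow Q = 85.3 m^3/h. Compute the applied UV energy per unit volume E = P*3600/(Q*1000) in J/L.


Energy delivered per hour = 389 W * 3600 s = 1400400 J/h
Volume treated per hour = 85.3 m^3/h * 1000 = 85300 L/h
dose = 1400400 / 85300 = 16.4174 J/L

16.4174 J/L


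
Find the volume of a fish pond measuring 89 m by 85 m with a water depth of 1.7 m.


Base area = L * W = 89 * 85 = 7565 m^2
Volume = area * depth = 7565 * 1.7 = 12860.5 m^3

12860.5 m^3


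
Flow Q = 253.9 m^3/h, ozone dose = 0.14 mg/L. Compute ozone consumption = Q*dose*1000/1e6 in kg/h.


O3 demand (mg/h) = Q * dose * 1000 = 253.9 * 0.14 * 1000 = 35546 mg/h
Convert mg to kg: 35546 / 1e6 = 0.035546 kg/h

0.035546 kg/h


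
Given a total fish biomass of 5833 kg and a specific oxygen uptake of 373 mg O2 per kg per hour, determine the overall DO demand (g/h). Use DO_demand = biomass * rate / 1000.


Total O2 consumption (mg/h) = 5833 kg * 373 mg/(kg*h) = 2175709 mg/h
Convert to g/h: 2175709 / 1000 = 2175.709 g/h

2175.709 g/h


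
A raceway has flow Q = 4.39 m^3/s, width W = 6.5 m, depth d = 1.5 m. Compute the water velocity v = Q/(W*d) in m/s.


Cross-sectional area = W * d = 6.5 * 1.5 = 9.75 m^2
Velocity = Q / A = 4.39 / 9.75 = 0.450256 m/s

0.450256 m/s


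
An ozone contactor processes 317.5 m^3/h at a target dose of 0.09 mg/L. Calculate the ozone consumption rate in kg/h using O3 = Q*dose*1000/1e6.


O3 demand (mg/h) = Q * dose * 1000 = 317.5 * 0.09 * 1000 = 28575 mg/h
Convert mg to kg: 28575 / 1e6 = 0.028575 kg/h

0.028575 kg/h


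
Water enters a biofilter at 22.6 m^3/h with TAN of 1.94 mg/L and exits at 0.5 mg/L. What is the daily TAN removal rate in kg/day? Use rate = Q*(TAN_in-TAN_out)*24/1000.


Concentration drop: TAN_in - TAN_out = 1.94 - 0.5 = 1.44 mg/L
Hourly TAN removed = Q * dTAN = 22.6 m^3/h * 1.44 mg/L = 32.544 g/h  (m^3/h * mg/L = g/h)
Daily TAN removed = 32.544 * 24 = 781.056 g/day
Convert to kg/day: 781.056 / 1000 = 0.781056 kg/day

0.781056 kg/day


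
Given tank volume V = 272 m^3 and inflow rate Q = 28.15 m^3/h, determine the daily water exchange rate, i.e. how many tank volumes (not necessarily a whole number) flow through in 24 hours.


Daily flow volume = 28.15 m^3/h * 24 h = 675.6 m^3/day
Exchanges = daily flow / tank volume = 675.6 / 272 = 2.48382 exchanges/day

2.48382 exchanges/day


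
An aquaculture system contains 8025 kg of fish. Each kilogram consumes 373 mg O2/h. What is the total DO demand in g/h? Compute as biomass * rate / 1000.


Total O2 consumption (mg/h) = 8025 kg * 373 mg/(kg*h) = 2993325 mg/h
Convert to g/h: 2993325 / 1000 = 2993.325 g/h

2993.325 g/h


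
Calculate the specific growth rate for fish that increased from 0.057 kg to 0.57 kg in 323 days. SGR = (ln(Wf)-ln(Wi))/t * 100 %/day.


ln(W_f) = ln(0.57) = -0.56211892
ln(W_i) = ln(0.057) = -2.864704
ln(W_f) - ln(W_i) = -0.56211892 - -2.864704 = 2.3025851
SGR = 2.3025851 / 323 * 100 = 0.712875 %/day

0.712875 %/day


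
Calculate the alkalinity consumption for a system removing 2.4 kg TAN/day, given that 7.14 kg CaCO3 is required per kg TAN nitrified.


Alkalinity factor: 7.14 kg CaCO3 consumed per kg TAN nitrified
alk = 2.4 kg TAN * 7.14 = 17.136 kg CaCO3/day

17.136 kg CaCO3/day


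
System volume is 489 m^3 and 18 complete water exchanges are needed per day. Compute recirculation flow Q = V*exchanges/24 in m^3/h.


Daily recirculation volume = 489 m^3 * 18 = 8802 m^3/day
Flow rate Q = daily volume / 24 h = 8802 / 24 = 366.75 m^3/h

366.75 m^3/h


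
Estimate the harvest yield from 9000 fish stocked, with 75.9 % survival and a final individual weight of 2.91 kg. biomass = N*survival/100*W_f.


Survivors = 9000 * 75.9/100 = 6831 fish
Harvest biomass = survivors * W_f = 6831 * 2.91 = 19878.21 kg

19878.21 kg


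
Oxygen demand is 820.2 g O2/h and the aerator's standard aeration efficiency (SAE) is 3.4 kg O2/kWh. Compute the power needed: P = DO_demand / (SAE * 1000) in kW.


SAE in g O2/kWh = 3.4 * 1000 = 3400 g/kWh
P = DO_demand / SAE_g = 820.2 / 3400 = 0.241235 kW

0.241235 kW


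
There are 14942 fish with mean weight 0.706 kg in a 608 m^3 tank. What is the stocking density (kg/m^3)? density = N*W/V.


Total biomass = 14942 fish * 0.706 kg = 10549.052 kg
Density = total biomass / volume = 10549.052 / 608 = 17.3504 kg/m^3

17.3504 kg/m^3


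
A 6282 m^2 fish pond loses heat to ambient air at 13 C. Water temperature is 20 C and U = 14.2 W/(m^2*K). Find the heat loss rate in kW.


Temperature difference dT = 20 - 13 = 7 K
Heat loss (W) = U * A * dT = 14.2 * 6282 * 7 = 624430.8 W
Convert to kW: 624430.8 / 1000 = 624.4308 kW

624.4308 kW


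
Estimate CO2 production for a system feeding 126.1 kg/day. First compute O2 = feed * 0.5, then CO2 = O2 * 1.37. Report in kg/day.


O2 = 126.1 * 0.5 = 63.05
CO2 = 63.05 * 1.37 = 86.3785

86.3785 kg/day


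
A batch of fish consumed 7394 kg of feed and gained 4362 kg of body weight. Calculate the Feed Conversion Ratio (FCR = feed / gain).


FCR = feed consumed / weight gained
FCR = 7394 kg / 4362 kg = 1.69509

1.69509


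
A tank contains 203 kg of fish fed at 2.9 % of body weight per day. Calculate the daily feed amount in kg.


Feeding rate fraction = 2.9% / 100 = 0.029
Daily feed = 203 kg * 0.029 = 5.887 kg/day

5.887 kg/day


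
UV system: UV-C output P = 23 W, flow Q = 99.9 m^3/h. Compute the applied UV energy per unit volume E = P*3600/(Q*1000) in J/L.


Energy delivered per hour = 23 W * 3600 s = 82800 J/h
Volume treated per hour = 99.9 m^3/h * 1000 = 99900 L/h
dose = 82800 / 99900 = 0.828829 J/L

0.828829 J/L


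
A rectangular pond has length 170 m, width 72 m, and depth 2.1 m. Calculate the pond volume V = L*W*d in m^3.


Base area = L * W = 170 * 72 = 12240 m^2
Volume = area * depth = 12240 * 2.1 = 25704 m^3

25704 m^3


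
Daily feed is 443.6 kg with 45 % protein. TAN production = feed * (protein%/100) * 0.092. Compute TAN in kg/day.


Protein in feed = 443.6 * 45/100 = 199.62 kg/day
TAN = protein * 0.092 = 199.62 * 0.092 = 18.36504 kg/day

18.36504 kg/day


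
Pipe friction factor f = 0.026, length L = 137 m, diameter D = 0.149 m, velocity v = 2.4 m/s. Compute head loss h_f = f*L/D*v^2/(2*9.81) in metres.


v^2 = 2.4^2 = 5.76 m^2/s^2
L/D = 137/0.149 = 919.46309
h_f = f*(L/D)*v^2/(2g) = 0.026 * 919.46309 * 5.76 / 19.62 = 7.01829 m

7.01829 m


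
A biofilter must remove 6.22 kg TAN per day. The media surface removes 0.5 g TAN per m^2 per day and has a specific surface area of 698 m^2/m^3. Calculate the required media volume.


A = 6.22*1000 / 0.5 = 12440 m^2
V = 12440 / 698 = 17.8223

17.8223 m^3


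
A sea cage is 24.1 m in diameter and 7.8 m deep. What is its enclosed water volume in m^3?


r = d/2 = 24.1/2 = 12.05 m
Base area = pi*r^2 = pi*12.05^2 = 456.16711 m^2
Volume = 456.16711 * 7.8 = 3558.1 m^3

3558.1 m^3


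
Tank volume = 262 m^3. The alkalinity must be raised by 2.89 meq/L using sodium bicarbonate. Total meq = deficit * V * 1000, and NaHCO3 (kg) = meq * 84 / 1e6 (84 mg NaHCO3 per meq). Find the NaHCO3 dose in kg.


Tank volume in L = 262 m^3 * 1000 = 262000 L
Total meq required = 2.89 meq/L * 262000 L = 757180 meq
NaHCO3 mass = 757180 meq * 84 mg/meq / 1e6 = 63.6031 kg

63.6031 kg


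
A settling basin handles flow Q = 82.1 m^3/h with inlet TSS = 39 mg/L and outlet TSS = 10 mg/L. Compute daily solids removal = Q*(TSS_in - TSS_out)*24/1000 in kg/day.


Concentration drop: TSS_in - TSS_out = 39 - 10 = 29 mg/L
Hourly solids removed = Q * dTSS = 82.1 m^3/h * 29 mg/L = 2380.9 g/h  (m^3/h * mg/L = g/h)
Daily solids removed = 2380.9 * 24 = 57141.6 g/day
Convert g to kg: 57141.6 / 1000 = 57.1416 kg/day

57.1416 kg/day


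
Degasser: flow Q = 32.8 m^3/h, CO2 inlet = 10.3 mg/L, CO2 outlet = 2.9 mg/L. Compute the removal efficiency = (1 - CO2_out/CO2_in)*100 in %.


CO2_out / CO2_in = 2.9 / 10.3 = 0.2815534
Fraction remaining = 0.2815534
efficiency = (1 - 0.2815534) * 100 = 71.8447 %

71.8447 %


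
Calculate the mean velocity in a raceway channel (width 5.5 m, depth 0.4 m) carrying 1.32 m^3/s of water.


Cross-sectional area = W * d = 5.5 * 0.4 = 2.2 m^2
Velocity = Q / A = 1.32 / 2.2 = 0.6 m/s

0.6 m/s


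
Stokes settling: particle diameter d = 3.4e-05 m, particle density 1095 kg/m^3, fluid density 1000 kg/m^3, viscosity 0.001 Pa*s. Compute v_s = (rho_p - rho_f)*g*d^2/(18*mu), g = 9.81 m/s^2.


Density difference: rho_p - rho_f = 1095 - 1000 = 95 kg/m^3
d^2 = (3.4e-05)^2 = 1.156e-09 m^2
Numerator = (rho_p - rho_f) * g * d^2 = 95 * 9.81 * 1.156e-09 = 1.0773342e-06
Denominator = 18 * mu = 18 * 0.001 = 0.018
v_s = 1.0773342e-06 / 0.018 = 5.98519e-05 m/s
Check: Re = rho_f * v_s * d / mu = 1000 * 5.98519e-05 * 3.4e-05 / 0.001 = 0.00203 < 1, so Stokes' law applies.

5.98519e-05 m/s


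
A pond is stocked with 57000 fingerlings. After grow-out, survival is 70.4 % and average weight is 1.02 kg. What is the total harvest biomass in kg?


Survivors = 57000 * 70.4/100 = 40128 fish
Harvest biomass = survivors * W_f = 40128 * 1.02 = 40930.56 kg

40930.56 kg


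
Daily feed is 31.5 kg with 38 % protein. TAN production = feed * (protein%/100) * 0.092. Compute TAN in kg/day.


Protein in feed = 31.5 * 38/100 = 11.97 kg/day
TAN = protein * 0.092 = 11.97 * 0.092 = 1.10124 kg/day

1.10124 kg/day


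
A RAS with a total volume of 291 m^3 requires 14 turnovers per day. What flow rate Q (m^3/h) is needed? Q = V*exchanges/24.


Daily recirculation volume = 291 m^3 * 14 = 4074 m^3/day
Flow rate Q = daily volume / 24 h = 4074 / 24 = 169.75 m^3/h

169.75 m^3/h


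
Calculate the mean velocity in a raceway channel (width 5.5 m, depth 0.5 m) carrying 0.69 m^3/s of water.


Cross-sectional area = W * d = 5.5 * 0.5 = 2.75 m^2
Velocity = Q / A = 0.69 / 2.75 = 0.250909 m/s

0.250909 m/s


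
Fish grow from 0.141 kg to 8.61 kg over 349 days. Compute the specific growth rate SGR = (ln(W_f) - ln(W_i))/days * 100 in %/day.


ln(W_f) = ln(8.61) = 2.1529243
ln(W_i) = ln(0.141) = -1.9589954
ln(W_f) - ln(W_i) = 2.1529243 - -1.9589954 = 4.1119197
SGR = 4.1119197 / 349 * 100 = 1.1782 %/day

1.1782 %/day


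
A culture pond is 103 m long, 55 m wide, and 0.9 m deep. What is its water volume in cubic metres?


Base area = L * W = 103 * 55 = 5665 m^2
Volume = area * depth = 5665 * 0.9 = 5098.5 m^3

5098.5 m^3


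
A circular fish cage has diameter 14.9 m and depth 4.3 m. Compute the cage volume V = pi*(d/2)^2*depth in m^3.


r = d/2 = 14.9/2 = 7.45 m
Base area = pi*r^2 = pi*7.45^2 = 174.36625 m^2
Volume = 174.36625 * 4.3 = 749.775 m^3

749.775 m^3


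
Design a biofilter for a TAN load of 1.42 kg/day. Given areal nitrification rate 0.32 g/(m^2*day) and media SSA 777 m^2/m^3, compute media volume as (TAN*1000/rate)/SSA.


A = 1.42*1000 / 0.32 = 4437.5 m^2
V = 4437.5 / 777 = 5.71107

5.71107 m^3


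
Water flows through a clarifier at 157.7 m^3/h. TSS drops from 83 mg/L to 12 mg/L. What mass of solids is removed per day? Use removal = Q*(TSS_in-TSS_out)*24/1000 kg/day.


Concentration drop: TSS_in - TSS_out = 83 - 12 = 71 mg/L
Hourly solids removed = Q * dTSS = 157.7 m^3/h * 71 mg/L = 11196.7 g/h  (m^3/h * mg/L = g/h)
Daily solids removed = 11196.7 * 24 = 268720.8 g/day
Convert g to kg: 268720.8 / 1000 = 268.7208 kg/day

268.7208 kg/day


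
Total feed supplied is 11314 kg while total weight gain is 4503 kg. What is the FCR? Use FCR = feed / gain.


FCR = feed consumed / weight gained
FCR = 11314 kg / 4503 kg = 2.51255

2.51255


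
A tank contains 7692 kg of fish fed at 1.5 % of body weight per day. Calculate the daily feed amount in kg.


Feeding rate fraction = 1.5% / 100 = 0.015
Daily feed = 7692 kg * 0.015 = 115.38 kg/day

115.38 kg/day


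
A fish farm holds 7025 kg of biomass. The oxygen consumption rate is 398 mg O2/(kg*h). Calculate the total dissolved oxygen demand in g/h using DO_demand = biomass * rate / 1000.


Total O2 consumption (mg/h) = 7025 kg * 398 mg/(kg*h) = 2795950 mg/h
Convert to g/h: 2795950 / 1000 = 2795.95 g/h

2795.95 g/h


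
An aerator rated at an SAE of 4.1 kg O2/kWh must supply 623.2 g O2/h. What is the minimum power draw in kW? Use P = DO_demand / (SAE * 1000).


SAE in g O2/kWh = 4.1 * 1000 = 4100 g/kWh
P = DO_demand / SAE_g = 623.2 / 4100 = 0.152 kW

0.152 kW


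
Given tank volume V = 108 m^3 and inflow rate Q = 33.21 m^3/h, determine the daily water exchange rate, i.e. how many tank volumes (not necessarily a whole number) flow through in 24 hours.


Daily flow volume = 33.21 m^3/h * 24 h = 797.04 m^3/day
Exchanges = daily flow / tank volume = 797.04 / 108 = 7.38 exchanges/day

7.38 exchanges/day


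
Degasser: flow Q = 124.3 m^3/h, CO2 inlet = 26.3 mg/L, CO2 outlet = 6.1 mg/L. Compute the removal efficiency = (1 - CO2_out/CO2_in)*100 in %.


CO2_out / CO2_in = 6.1 / 26.3 = 0.23193916
Fraction remaining = 0.23193916
efficiency = (1 - 0.23193916) * 100 = 76.8061 %

76.8061 %


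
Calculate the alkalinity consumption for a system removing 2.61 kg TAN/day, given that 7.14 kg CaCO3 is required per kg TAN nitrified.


Alkalinity factor: 7.14 kg CaCO3 consumed per kg TAN nitrified
alk = 2.61 kg TAN * 7.14 = 18.6354 kg CaCO3/day

18.6354 kg CaCO3/day


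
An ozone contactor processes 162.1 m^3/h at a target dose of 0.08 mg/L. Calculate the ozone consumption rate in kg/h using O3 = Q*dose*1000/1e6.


O3 demand (mg/h) = Q * dose * 1000 = 162.1 * 0.08 * 1000 = 12968 mg/h
Convert mg to kg: 12968 / 1e6 = 0.012968 kg/h

0.012968 kg/h


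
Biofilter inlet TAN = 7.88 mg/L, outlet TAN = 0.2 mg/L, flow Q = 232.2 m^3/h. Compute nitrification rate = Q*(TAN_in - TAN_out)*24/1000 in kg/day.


Concentration drop: TAN_in - TAN_out = 7.88 - 0.2 = 7.68 mg/L
Hourly TAN removed = Q * dTAN = 232.2 m^3/h * 7.68 mg/L = 1783.296 g/h  (m^3/h * mg/L = g/h)
Daily TAN removed = 1783.296 * 24 = 42799.104 g/day
Convert to kg/day: 42799.104 / 1000 = 42.799104 kg/day

42.799104 kg/day


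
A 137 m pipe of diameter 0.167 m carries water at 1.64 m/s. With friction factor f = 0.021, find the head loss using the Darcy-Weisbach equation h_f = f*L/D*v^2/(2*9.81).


v^2 = 1.64^2 = 2.6896 m^2/s^2
L/D = 137/0.167 = 820.35928
h_f = f*(L/D)*v^2/(2g) = 0.021 * 820.35928 * 2.6896 / 19.62 = 2.36163 m

2.36163 m


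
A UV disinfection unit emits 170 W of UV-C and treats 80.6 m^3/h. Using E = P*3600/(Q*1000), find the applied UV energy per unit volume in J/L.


Energy delivered per hour = 170 W * 3600 s = 612000 J/h
Volume treated per hour = 80.6 m^3/h * 1000 = 80600 L/h
dose = 612000 / 80600 = 7.59305 J/L

7.59305 J/L


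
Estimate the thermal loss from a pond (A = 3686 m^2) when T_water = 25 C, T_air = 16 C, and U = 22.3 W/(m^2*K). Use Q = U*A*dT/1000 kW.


Temperature difference dT = 25 - 16 = 9 K
Heat loss (W) = U * A * dT = 22.3 * 3686 * 9 = 739780.2 W
Convert to kW: 739780.2 / 1000 = 739.7802 kW

739.7802 kW


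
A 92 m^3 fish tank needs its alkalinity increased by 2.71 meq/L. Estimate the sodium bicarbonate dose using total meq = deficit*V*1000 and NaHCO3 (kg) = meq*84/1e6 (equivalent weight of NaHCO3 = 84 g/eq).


Tank volume in L = 92 m^3 * 1000 = 92000 L
Total meq required = 2.71 meq/L * 92000 L = 249320 meq
NaHCO3 mass = 249320 meq * 84 mg/meq / 1e6 = 20.9429 kg

20.9429 kg


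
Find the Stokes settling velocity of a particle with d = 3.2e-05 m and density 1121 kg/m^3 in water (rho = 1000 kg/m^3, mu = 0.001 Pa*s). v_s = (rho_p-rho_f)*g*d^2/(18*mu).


Density difference: rho_p - rho_f = 1121 - 1000 = 121 kg/m^3
d^2 = (3.2e-05)^2 = 1.024e-09 m^2
Numerator = (rho_p - rho_f) * g * d^2 = 121 * 9.81 * 1.024e-09 = 1.2154982e-06
Denominator = 18 * mu = 18 * 0.001 = 0.018
v_s = 1.2154982e-06 / 0.018 = 6.75277e-05 m/s
Check: Re = rho_f * v_s * d / mu = 1000 * 6.75277e-05 * 3.2e-05 / 0.001 = 0.00216 < 1, so Stokes' law applies.

6.75277e-05 m/s


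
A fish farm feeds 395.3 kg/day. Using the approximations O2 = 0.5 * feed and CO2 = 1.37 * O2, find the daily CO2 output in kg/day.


O2 = 395.3 * 0.5 = 197.65
CO2 = 197.65 * 1.37 = 270.7805

270.7805 kg/day


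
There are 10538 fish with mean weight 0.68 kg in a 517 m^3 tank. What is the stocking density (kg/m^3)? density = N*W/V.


Total biomass = 10538 fish * 0.68 kg = 7165.84 kg
Density = total biomass / volume = 7165.84 / 517 = 13.8604 kg/m^3

13.8604 kg/m^3


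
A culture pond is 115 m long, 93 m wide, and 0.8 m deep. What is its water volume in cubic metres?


Base area = L * W = 115 * 93 = 10695 m^2
Volume = area * depth = 10695 * 0.8 = 8556 m^3

8556 m^3


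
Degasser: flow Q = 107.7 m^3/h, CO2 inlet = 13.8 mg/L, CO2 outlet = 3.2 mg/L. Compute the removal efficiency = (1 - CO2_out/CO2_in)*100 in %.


CO2_out / CO2_in = 3.2 / 13.8 = 0.23188406
Fraction remaining = 0.23188406
efficiency = (1 - 0.23188406) * 100 = 76.8116 %

76.8116 %


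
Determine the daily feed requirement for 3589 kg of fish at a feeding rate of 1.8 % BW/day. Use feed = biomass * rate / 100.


Feeding rate fraction = 1.8% / 100 = 0.018
Daily feed = 3589 kg * 0.018 = 64.602 kg/day

64.602 kg/day


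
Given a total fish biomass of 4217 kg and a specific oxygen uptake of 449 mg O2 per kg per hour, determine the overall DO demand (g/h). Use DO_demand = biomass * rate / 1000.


Total O2 consumption (mg/h) = 4217 kg * 449 mg/(kg*h) = 1893433 mg/h
Convert to g/h: 1893433 / 1000 = 1893.433 g/h

1893.433 g/h


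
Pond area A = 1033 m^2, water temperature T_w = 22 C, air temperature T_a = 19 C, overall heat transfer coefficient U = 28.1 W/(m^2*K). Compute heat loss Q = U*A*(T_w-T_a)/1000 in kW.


Temperature difference dT = 22 - 19 = 3 K
Heat loss (W) = U * A * dT = 28.1 * 1033 * 3 = 87081.9 W
Convert to kW: 87081.9 / 1000 = 87.0819 kW

87.0819 kW


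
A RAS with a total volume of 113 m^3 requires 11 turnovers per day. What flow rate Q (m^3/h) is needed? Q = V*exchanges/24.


Daily recirculation volume = 113 m^3 * 11 = 1243 m^3/day
Flow rate Q = daily volume / 24 h = 1243 / 24 = 51.7917 m^3/h

51.7917 m^3/h


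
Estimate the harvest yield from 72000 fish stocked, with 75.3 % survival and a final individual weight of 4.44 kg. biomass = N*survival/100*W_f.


Survivors = 72000 * 75.3/100 = 54216 fish
Harvest biomass = survivors * W_f = 54216 * 4.44 = 240719.04 kg

240719.04 kg


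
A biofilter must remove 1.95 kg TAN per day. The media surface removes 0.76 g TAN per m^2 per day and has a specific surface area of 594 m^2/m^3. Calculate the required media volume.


A = 1.95*1000 / 0.76 = 2565.7895 m^2
V = 2565.7895 / 594 = 4.31951

4.31951 m^3


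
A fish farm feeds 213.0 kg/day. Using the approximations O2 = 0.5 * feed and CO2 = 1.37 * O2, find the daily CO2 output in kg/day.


O2 = 213.0 * 0.5 = 106.5
CO2 = 106.5 * 1.37 = 145.905

145.905 kg/day


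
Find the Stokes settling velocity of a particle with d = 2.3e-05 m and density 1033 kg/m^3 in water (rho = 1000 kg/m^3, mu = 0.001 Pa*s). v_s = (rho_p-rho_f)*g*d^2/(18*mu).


Density difference: rho_p - rho_f = 1033 - 1000 = 33 kg/m^3
d^2 = (2.3e-05)^2 = 5.29e-10 m^2
Numerator = (rho_p - rho_f) * g * d^2 = 33 * 9.81 * 5.29e-10 = 1.7125317e-07
Denominator = 18 * mu = 18 * 0.001 = 0.018
v_s = 1.7125317e-07 / 0.018 = 9.51407e-06 m/s
Check: Re = rho_f * v_s * d / mu = 1000 * 9.51407e-06 * 2.3e-05 / 0.001 = 2.19e-04 < 1, so Stokes' law applies.

9.51407e-06 m/s


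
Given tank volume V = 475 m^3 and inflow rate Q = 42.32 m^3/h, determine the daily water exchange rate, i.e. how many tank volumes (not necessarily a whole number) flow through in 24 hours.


Daily flow volume = 42.32 m^3/h * 24 h = 1015.68 m^3/day
Exchanges = daily flow / tank volume = 1015.68 / 475 = 2.13827 exchanges/day

2.13827 exchanges/day


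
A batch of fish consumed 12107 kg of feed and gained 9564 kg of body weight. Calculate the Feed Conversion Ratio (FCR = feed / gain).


FCR = feed consumed / weight gained
FCR = 12107 kg / 9564 kg = 1.26589

1.26589


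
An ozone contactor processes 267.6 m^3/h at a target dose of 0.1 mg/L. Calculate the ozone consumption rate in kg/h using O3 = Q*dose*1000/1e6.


O3 demand (mg/h) = Q * dose * 1000 = 267.6 * 0.1 * 1000 = 26760 mg/h
Convert mg to kg: 26760 / 1e6 = 0.02676 kg/h

0.02676 kg/h


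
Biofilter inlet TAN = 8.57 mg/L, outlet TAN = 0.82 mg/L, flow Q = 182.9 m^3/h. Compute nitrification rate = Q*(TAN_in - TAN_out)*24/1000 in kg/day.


Concentration drop: TAN_in - TAN_out = 8.57 - 0.82 = 7.75 mg/L
Hourly TAN removed = Q * dTAN = 182.9 m^3/h * 7.75 mg/L = 1417.475 g/h  (m^3/h * mg/L = g/h)
Daily TAN removed = 1417.475 * 24 = 34019.4 g/day
Convert to kg/day: 34019.4 / 1000 = 34.0194 kg/day

34.0194 kg/day


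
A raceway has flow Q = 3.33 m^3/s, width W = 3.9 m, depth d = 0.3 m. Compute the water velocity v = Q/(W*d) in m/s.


Cross-sectional area = W * d = 3.9 * 0.3 = 1.17 m^2
Velocity = Q / A = 3.33 / 1.17 = 2.84615 m/s

2.84615 m/s


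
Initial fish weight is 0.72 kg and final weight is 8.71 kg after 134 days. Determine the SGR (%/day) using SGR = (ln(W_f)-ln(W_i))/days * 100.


ln(W_f) = ln(8.71) = 2.1644718
ln(W_i) = ln(0.72) = -0.32850407
ln(W_f) - ln(W_i) = 2.1644718 - -0.32850407 = 2.4929759
SGR = 2.4929759 / 134 * 100 = 1.86043 %/day

1.86043 %/day


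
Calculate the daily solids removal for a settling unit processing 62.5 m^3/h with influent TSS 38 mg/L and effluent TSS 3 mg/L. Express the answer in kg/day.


Concentration drop: TSS_in - TSS_out = 38 - 3 = 35 mg/L
Hourly solids removed = Q * dTSS = 62.5 m^3/h * 35 mg/L = 2187.5 g/h  (m^3/h * mg/L = g/h)
Daily solids removed = 2187.5 * 24 = 52500 g/day
Convert g to kg: 52500 / 1000 = 52.5 kg/day

52.5 kg/day


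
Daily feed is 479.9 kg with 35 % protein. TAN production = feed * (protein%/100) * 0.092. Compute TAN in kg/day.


Protein in feed = 479.9 * 35/100 = 167.965 kg/day
TAN = protein * 0.092 = 167.965 * 0.092 = 15.45278 kg/day

15.45278 kg/day


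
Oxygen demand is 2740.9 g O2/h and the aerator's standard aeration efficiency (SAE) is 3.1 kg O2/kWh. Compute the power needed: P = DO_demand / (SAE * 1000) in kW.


SAE in g O2/kWh = 3.1 * 1000 = 3100 g/kWh
P = DO_demand / SAE_g = 2740.9 / 3100 = 0.884161 kW

0.884161 kW


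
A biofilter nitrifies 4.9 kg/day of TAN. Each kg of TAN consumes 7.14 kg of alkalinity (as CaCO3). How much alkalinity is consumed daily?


Alkalinity factor: 7.14 kg CaCO3 consumed per kg TAN nitrified
alk = 4.9 kg TAN * 7.14 = 34.986 kg CaCO3/day

34.986 kg CaCO3/day


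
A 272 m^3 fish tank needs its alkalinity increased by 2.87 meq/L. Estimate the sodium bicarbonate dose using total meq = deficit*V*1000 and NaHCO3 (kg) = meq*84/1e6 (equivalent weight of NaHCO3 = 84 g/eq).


Tank volume in L = 272 m^3 * 1000 = 272000 L
Total meq required = 2.87 meq/L * 272000 L = 780640 meq
NaHCO3 mass = 780640 meq * 84 mg/meq / 1e6 = 65.5738 kg

65.5738 kg


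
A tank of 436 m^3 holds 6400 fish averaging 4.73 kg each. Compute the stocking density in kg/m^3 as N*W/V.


Total biomass = 6400 fish * 4.73 kg = 30272 kg
Density = total biomass / volume = 30272 / 436 = 69.4312 kg/m^3

69.4312 kg/m^3


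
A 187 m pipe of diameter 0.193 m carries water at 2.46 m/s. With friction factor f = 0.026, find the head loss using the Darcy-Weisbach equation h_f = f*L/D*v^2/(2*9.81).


v^2 = 2.46^2 = 6.0516 m^2/s^2
L/D = 187/0.193 = 968.91192
h_f = f*(L/D)*v^2/(2g) = 0.026 * 968.91192 * 6.0516 / 19.62 = 7.77014 m

7.77014 m


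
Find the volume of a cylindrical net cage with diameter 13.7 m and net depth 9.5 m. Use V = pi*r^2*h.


r = d/2 = 13.7/2 = 6.85 m
Base area = pi*r^2 = pi*6.85^2 = 147.41138 m^2
Volume = 147.41138 * 9.5 = 1400.41 m^3

1400.41 m^3


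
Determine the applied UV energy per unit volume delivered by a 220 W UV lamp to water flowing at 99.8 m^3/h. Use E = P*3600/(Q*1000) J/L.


Energy delivered per hour = 220 W * 3600 s = 792000 J/h
Volume treated per hour = 99.8 m^3/h * 1000 = 99800 L/h
dose = 792000 / 99800 = 7.93587 J/L

7.93587 J/L


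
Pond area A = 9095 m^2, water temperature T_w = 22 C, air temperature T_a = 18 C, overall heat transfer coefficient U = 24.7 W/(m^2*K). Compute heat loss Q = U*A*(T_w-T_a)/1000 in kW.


Temperature difference dT = 22 - 18 = 4 K
Heat loss (W) = U * A * dT = 24.7 * 9095 * 4 = 898586 W
Convert to kW: 898586 / 1000 = 898.586 kW

898.586 kW


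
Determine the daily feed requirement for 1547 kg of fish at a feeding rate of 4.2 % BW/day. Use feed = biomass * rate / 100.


Feeding rate fraction = 4.2% / 100 = 0.042
Daily feed = 1547 kg * 0.042 = 64.974 kg/day

64.974 kg/day


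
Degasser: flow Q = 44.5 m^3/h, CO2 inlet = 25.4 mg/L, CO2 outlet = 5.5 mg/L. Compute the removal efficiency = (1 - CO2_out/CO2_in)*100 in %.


CO2_out / CO2_in = 5.5 / 25.4 = 0.21653543
Fraction remaining = 0.21653543
efficiency = (1 - 0.21653543) * 100 = 78.3465 %

78.3465 %


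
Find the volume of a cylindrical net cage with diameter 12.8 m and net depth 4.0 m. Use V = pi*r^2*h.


r = d/2 = 12.8/2 = 6.4 m
Base area = pi*r^2 = pi*6.4^2 = 128.67964 m^2
Volume = 128.67964 * 4.0 = 514.719 m^3

514.719 m^3


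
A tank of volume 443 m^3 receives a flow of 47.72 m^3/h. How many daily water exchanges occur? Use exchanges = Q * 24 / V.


Daily flow volume = 47.72 m^3/h * 24 h = 1145.28 m^3/day
Exchanges = daily flow / tank volume = 1145.28 / 443 = 2.58528 exchanges/day

2.58528 exchanges/day


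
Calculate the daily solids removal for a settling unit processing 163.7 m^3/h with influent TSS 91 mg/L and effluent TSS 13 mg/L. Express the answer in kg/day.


Concentration drop: TSS_in - TSS_out = 91 - 13 = 78 mg/L
Hourly solids removed = Q * dTSS = 163.7 m^3/h * 78 mg/L = 12768.6 g/h  (m^3/h * mg/L = g/h)
Daily solids removed = 12768.6 * 24 = 306446.4 g/day
Convert g to kg: 306446.4 / 1000 = 306.4464 kg/day

306.4464 kg/day


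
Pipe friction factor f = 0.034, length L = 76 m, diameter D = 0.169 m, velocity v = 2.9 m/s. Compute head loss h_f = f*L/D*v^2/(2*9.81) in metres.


v^2 = 2.9^2 = 8.41 m^2/s^2
L/D = 76/0.169 = 449.70414
h_f = f*(L/D)*v^2/(2g) = 0.034 * 449.70414 * 8.41 / 19.62 = 6.55395 m

6.55395 m


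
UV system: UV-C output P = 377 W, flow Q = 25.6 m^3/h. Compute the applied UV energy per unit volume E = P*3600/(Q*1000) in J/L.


Energy delivered per hour = 377 W * 3600 s = 1357200 J/h
Volume treated per hour = 25.6 m^3/h * 1000 = 25600 L/h
dose = 1357200 / 25600 = 53.0156 J/L

53.0156 J/L


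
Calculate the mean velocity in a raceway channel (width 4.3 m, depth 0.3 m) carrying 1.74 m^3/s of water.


Cross-sectional area = W * d = 4.3 * 0.3 = 1.29 m^2
Velocity = Q / A = 1.74 / 1.29 = 1.34884 m/s

1.34884 m/s


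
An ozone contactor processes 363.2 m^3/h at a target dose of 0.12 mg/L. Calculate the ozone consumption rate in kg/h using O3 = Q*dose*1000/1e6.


O3 demand (mg/h) = Q * dose * 1000 = 363.2 * 0.12 * 1000 = 43584 mg/h
Convert mg to kg: 43584 / 1e6 = 0.043584 kg/h

0.043584 kg/h


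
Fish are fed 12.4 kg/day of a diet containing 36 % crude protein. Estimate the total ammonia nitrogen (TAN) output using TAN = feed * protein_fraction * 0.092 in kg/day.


Protein in feed = 12.4 * 36/100 = 4.464 kg/day
TAN = protein * 0.092 = 4.464 * 0.092 = 0.410688 kg/day

0.410688 kg/day


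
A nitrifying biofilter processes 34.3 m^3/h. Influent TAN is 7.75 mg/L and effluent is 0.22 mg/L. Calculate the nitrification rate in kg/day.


Concentration drop: TAN_in - TAN_out = 7.75 - 0.22 = 7.53 mg/L
Hourly TAN removed = Q * dTAN = 34.3 m^3/h * 7.53 mg/L = 258.279 g/h  (m^3/h * mg/L = g/h)
Daily TAN removed = 258.279 * 24 = 6198.696 g/day
Convert to kg/day: 6198.696 / 1000 = 6.198696 kg/day

6.198696 kg/day


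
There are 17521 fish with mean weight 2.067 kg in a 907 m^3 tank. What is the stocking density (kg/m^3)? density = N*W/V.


Total biomass = 17521 fish * 2.067 kg = 36215.907 kg
Density = total biomass / volume = 36215.907 / 907 = 39.9293 kg/m^3

39.9293 kg/m^3


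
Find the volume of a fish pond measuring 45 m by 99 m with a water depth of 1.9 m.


Base area = L * W = 45 * 99 = 4455 m^2
Volume = area * depth = 4455 * 1.9 = 8464.5 m^3

8464.5 m^3


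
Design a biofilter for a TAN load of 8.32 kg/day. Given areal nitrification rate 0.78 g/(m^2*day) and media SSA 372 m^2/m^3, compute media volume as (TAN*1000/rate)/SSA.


A = 8.32*1000 / 0.78 = 10666.667 m^2
V = 10666.667 / 372 = 28.6738

28.6738 m^3


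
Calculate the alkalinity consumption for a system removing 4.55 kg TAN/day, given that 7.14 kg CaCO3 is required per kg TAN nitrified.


Alkalinity factor: 7.14 kg CaCO3 consumed per kg TAN nitrified
alk = 4.55 kg TAN * 7.14 = 32.487 kg CaCO3/day

32.487 kg CaCO3/day


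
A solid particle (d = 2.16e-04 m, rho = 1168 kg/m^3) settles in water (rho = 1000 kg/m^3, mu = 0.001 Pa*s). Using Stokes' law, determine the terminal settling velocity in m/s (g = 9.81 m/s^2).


Density difference: rho_p - rho_f = 1168 - 1000 = 168 kg/m^3
d^2 = (2.16e-04)^2 = 4.6656e-08 m^2
Numerator = (rho_p - rho_f) * g * d^2 = 168 * 9.81 * 4.6656e-08 = 7.689282e-05
Denominator = 18 * mu = 18 * 0.001 = 0.018
v_s = 7.689282e-05 / 0.018 = 0.00427182 m/s
Check: Re = rho_f * v_s * d / mu = 1000 * 0.00427182 * 2.16e-04 / 0.001 = 0.923 < 1, so Stokes' law applies.

0.00427182 m/s


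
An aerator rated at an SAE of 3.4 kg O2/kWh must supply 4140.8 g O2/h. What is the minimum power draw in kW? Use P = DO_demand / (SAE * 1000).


SAE in g O2/kWh = 3.4 * 1000 = 3400 g/kWh
P = DO_demand / SAE_g = 4140.8 / 3400 = 1.21788 kW

1.21788 kW


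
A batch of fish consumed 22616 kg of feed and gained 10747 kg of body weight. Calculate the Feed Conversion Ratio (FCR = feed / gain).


FCR = feed consumed / weight gained
FCR = 22616 kg / 10747 kg = 2.1044

2.1044


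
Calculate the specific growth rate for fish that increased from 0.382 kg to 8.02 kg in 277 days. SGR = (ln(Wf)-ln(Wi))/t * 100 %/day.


ln(W_f) = ln(8.02) = 2.0819384
ln(W_i) = ln(0.382) = -0.96233467
ln(W_f) - ln(W_i) = 2.0819384 - -0.96233467 = 3.0442731
SGR = 3.0442731 / 277 * 100 = 1.09902 %/day

1.09902 %/day


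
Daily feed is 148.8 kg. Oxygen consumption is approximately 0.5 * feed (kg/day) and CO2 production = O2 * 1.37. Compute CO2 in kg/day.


O2 = 148.8 * 0.5 = 74.4
CO2 = 74.4 * 1.37 = 101.928

101.928 kg/day


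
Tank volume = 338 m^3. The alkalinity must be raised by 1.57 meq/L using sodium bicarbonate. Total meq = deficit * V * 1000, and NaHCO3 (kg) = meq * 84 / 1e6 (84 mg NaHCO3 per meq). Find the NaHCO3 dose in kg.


Tank volume in L = 338 m^3 * 1000 = 338000 L
Total meq required = 1.57 meq/L * 338000 L = 530660 meq
NaHCO3 mass = 530660 meq * 84 mg/meq / 1e6 = 44.5754 kg

44.5754 kg


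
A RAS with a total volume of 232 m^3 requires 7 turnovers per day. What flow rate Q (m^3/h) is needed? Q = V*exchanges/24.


Daily recirculation volume = 232 m^3 * 7 = 1624 m^3/day
Flow rate Q = daily volume / 24 h = 1624 / 24 = 67.6667 m^3/h

67.6667 m^3/h


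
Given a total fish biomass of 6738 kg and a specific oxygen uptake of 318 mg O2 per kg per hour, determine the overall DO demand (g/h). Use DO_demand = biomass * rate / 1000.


Total O2 consumption (mg/h) = 6738 kg * 318 mg/(kg*h) = 2142684 mg/h
Convert to g/h: 2142684 / 1000 = 2142.684 g/h

2142.684 g/h


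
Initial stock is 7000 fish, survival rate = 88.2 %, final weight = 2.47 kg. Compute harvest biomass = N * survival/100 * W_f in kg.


Survivors = 7000 * 88.2/100 = 6174 fish
Harvest biomass = survivors * W_f = 6174 * 2.47 = 15249.78 kg

15249.78 kg


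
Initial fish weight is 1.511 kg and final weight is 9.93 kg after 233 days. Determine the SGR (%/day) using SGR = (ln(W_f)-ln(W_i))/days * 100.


ln(W_f) = ln(9.93) = 2.2955605
ln(W_i) = ln(1.511) = 0.41277168
ln(W_f) - ln(W_i) = 2.2955605 - 0.41277168 = 1.8827888
SGR = 1.8827888 / 233 * 100 = 0.808064 %/day

0.808064 %/day


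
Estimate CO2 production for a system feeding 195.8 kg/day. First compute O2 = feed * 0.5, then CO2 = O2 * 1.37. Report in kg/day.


O2 = 195.8 * 0.5 = 97.9
CO2 = 97.9 * 1.37 = 134.123

134.123 kg/day


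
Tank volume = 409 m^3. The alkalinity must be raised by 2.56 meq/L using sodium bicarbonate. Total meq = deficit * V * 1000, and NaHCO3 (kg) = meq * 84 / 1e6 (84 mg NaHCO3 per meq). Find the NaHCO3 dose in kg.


Tank volume in L = 409 m^3 * 1000 = 409000 L
Total meq required = 2.56 meq/L * 409000 L = 1047040 meq
NaHCO3 mass = 1047040 meq * 84 mg/meq / 1e6 = 87.9514 kg

87.9514 kg


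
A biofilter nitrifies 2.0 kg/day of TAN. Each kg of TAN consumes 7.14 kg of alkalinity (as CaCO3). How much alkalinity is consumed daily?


Alkalinity factor: 7.14 kg CaCO3 consumed per kg TAN nitrified
alk = 2.0 kg TAN * 7.14 = 14.28 kg CaCO3/day

14.28 kg CaCO3/day


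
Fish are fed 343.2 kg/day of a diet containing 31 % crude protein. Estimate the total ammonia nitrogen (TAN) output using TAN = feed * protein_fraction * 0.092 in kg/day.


Protein in feed = 343.2 * 31/100 = 106.392 kg/day
TAN = protein * 0.092 = 106.392 * 0.092 = 9.788064 kg/day

9.788064 kg/day
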